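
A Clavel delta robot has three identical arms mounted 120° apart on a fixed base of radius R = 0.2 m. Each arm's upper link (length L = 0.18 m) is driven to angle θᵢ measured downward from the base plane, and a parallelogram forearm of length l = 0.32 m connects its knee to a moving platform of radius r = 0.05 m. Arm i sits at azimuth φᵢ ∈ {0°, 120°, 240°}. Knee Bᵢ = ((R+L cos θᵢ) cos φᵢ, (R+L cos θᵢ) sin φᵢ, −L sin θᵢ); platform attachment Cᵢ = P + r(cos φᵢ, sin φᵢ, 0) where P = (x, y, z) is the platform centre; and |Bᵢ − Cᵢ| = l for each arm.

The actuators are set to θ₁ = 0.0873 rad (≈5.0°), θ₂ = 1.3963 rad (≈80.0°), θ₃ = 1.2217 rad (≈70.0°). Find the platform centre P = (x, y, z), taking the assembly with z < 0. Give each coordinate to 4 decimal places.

arm 1 at φ=0.0°: e+L cos θ1 = 0.3293;  centre 1 = (0.3293, 0.0000, -0.0157)
φ2=120.0°: virtual centre (-0.0906, 0.1570, -0.1773), radius l
centre 3 = (0.2116·cos240.0°, 0.2116·sin240.0°, -0.1691) = (-0.1058, -0.1832, -0.1691)
subtract pairs → two planes through P
[-0.8399 0.3139 -0.3231]·P = -0.0444;  [-0.8702 -0.3664 -0.3069]·P = -0.0353
det = 0.5810;  x = 0.0471+-0.3697z,  y = -0.0155+0.0404z
sphere 1 gives Az²+Bz+C=0 with A=1.1383, B=0.2388, C=-0.0223;  B²−4AC=0.1584;  roots -0.2797, 0.0700;  negative root z = -0.2797
x = 0.1505, y = -0.0268

(0.1505, -0.0268, -0.2797)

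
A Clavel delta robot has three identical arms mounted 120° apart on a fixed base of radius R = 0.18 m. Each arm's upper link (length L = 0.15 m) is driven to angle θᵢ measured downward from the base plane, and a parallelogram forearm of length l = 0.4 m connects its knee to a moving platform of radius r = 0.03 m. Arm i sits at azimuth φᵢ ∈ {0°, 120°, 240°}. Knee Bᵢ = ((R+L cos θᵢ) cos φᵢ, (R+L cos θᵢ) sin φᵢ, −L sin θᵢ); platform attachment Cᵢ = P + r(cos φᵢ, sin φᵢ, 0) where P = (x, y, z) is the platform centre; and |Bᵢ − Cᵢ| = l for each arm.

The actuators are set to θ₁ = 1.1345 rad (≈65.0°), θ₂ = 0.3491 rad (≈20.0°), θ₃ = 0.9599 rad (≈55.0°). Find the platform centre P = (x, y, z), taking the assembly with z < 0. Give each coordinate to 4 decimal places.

(-0.0736, 0.0769, -0.4037)

φ1=0.0°: virtual centre (0.2134, 0.0000, -0.1359), radius l
centre 2 = (0.2910·cos120.0°, 0.2910·sin120.0°, -0.0513) = (-0.1455, 0.2520, -0.0513)
arm 3 at φ=240.0°: (R−r)+L cos θ3 = 0.2360;  centre 3 = (-0.1180, -0.2044, -0.1229)
|centre ₂|²−|centre ₁|² = 0.0233;  |centre ₃|²−|centre ₁|² = 0.0068
[-0.7177 0.5039 0.1693]·P = 0.0233;  [-0.6628 -0.4088 0.0262]·P = 0.0068
Cramer: x(z) = -0.0206+0.1313z;  y(z) = 0.0168-0.1489z
sphere 1 gives Az²+Bz+C=0 with A=1.0394, B=0.2054, C=-0.0865;  B²−4AC=0.4017;  roots -0.4037, 0.2061;  negative root z = -0.4037
x = -0.0736, y = 0.0769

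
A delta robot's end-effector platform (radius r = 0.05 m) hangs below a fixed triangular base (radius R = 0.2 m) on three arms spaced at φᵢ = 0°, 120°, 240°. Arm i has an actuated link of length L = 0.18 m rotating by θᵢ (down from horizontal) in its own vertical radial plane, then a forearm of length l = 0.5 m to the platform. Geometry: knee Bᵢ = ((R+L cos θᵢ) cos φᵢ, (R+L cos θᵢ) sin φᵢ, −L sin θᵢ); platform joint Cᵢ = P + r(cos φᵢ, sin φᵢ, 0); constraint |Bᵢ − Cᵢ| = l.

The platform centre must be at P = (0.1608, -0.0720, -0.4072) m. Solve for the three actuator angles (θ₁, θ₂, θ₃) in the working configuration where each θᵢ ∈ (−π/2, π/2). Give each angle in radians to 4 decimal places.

rotate P by −φ1: (0.1608, -0.0720, -0.4072)
  A=-0.0108, B=-0.4072, C=(l²−L²−A²−y'²−z²)/(2L)=0.1291
  θ1 = atan2(B,A) + arccos(C/0.4073) = -0.3491
rotate P by −φ2: (-0.1428, -0.1033, -0.4072)
  A cos θ + B sin θ = C:  0.2928·cos θ + -0.4072·sin θ = -0.1238
  θ2 = atan2(B,A) + arccos(C/0.5015) = 0.8728
rotate P by −φ3: (-0.0180, 0.1753, -0.4072)
  A=0.1680, B=-0.4072, C=(l²−L²−A²−y'²−z²)/(2L)=-0.0199
  γ=atan2(-0.4072,0.1680)=-1.1794;  ψ=arccos(-0.0452)=1.6160;  θ3=γ+ψ≈0.4366

θ₁ = -0.3491, θ₂ = 0.8728, θ₃ = 0.4366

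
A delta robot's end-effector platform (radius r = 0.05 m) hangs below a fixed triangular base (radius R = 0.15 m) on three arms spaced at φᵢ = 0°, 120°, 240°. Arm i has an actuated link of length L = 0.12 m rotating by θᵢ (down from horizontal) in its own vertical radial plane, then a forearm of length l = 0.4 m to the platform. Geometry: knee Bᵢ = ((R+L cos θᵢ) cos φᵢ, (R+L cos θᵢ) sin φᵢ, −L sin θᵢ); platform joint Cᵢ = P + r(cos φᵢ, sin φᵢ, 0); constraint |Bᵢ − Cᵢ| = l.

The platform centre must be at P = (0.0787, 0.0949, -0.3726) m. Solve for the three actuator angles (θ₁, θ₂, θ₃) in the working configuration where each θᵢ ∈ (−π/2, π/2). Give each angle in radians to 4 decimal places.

arm 1 (φ=0.0°): x'=0.0787, y'=0.0949
  e−x'=0.0213;  (l²−L²−(e−x')²−y'²−z²)/2L = -0.0112
  θ1 = atan2(B,A) + arccos(C/0.3732) = 0.0871
φ2=120.0° → target in arm frame (0.0428, -0.1156)
  A=0.0572, B=-0.3726, C=(l²−L²−A²−y'²−z²)/(2L)=-0.0411
  θ2 = atan2(B,A) + arccos(C/0.3770) = 0.2615
φ3=240.0° → target in arm frame (-0.1215, 0.0207)
  e−x'=0.2215;  (l²−L²−(e−x')²−y'²−z²)/2L = -0.1781
  √(A²+B²)=0.4335;  θ3 = -1.0344+1.9941 ≈ 0.9597

θ₁ = 0.0871, θ₂ = 0.2615, θ₃ = 0.9597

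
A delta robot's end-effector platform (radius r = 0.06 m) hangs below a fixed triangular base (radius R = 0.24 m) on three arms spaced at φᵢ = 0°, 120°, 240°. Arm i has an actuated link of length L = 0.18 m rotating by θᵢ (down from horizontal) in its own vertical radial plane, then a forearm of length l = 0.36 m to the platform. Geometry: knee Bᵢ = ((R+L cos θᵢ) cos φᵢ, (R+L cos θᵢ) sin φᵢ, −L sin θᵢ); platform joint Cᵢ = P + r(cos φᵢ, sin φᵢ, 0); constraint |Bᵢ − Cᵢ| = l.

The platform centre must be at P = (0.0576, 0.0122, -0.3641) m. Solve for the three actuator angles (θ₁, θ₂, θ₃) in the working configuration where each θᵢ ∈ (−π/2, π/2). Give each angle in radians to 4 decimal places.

φ1=0.0° → target in arm frame (0.0576, 0.0122)
  A cos θ + B sin θ = C:  0.1224·cos θ + -0.3641·sin θ = -0.1403
  γ=atan2(-0.3641,0.1224)=-1.2465;  ψ=arccos(-0.3652)=1.9446;  θ1=γ+ψ≈0.6981
rotate P by −φ2: (-0.0182, -0.0560, -0.3641)
  A cos θ + B sin θ = C:  0.1982·cos θ + -0.3641·sin θ = -0.2161
  γ=atan2(-0.3641,0.1982)=-1.0722;  ψ=arccos(-0.5213)=2.1192;  θ2=γ+ψ≈1.0469
arm 3 (φ=240.0°): x'=-0.0394, y'=0.0438
  A=0.2194, B=-0.3641, C=(l²−L²−A²−y'²−z²)/(2L)=-0.2372
  θ3 = atan2(B,A) + arccos(C/0.4251) = 1.1344

θ₁ = 0.6981, θ₂ = 1.0469, θ₃ = 1.1344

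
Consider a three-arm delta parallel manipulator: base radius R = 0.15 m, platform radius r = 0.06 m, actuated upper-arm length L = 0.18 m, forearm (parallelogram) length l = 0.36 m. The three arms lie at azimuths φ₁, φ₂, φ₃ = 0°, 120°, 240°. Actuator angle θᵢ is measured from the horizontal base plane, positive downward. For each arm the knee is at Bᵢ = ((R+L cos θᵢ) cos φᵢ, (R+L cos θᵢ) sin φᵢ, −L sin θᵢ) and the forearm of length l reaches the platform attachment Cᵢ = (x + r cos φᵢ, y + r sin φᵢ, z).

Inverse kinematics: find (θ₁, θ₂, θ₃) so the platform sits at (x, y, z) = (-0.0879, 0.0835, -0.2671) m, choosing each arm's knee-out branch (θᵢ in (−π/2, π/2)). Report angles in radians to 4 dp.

θ₁ = 0.6983, θ₂ = -0.3489, θ₃ = 0.4366

φ1=0.0° → target in arm frame (-0.0879, 0.0835)
  A cos θ + B sin θ = C:  0.1779·cos θ + -0.2671·sin θ = -0.0355
  θ1 = atan2(B,A) + arccos(C/0.3209) = 0.6983
rotate P by −φ2: (0.1163, 0.0344, -0.2671)
  A cos θ + B sin θ = C:  -0.0263·cos θ + -0.2671·sin θ = 0.0666
  γ=atan2(-0.2671,-0.0263)=-1.6688;  ψ=arccos(0.2483)=1.3199;  θ2=γ+ψ≈-0.3489
φ3=240.0° → target in arm frame (-0.0284, -0.1179)
  e−x'=0.1184;  (l²−L²−(e−x')²−y'²−z²)/2L = -0.0057
  γ=atan2(-0.2671,0.1184)=-1.1537;  ψ=arccos(-0.0195)=1.5903;  θ3=γ+ψ≈0.4366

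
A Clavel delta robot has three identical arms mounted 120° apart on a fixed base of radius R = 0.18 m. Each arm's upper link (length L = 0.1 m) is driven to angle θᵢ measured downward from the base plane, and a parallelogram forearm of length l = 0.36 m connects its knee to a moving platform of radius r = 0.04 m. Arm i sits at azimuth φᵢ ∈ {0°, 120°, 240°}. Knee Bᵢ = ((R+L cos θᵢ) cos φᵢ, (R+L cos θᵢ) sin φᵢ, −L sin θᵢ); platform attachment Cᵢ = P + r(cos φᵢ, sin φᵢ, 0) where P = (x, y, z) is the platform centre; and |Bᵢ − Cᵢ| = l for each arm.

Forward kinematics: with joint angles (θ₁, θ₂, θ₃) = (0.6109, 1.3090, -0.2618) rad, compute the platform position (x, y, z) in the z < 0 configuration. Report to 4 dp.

(0.0010, -0.1363, -0.3068)

φ1=0.0°: virtual centre (0.2219, 0.0000, -0.0574), radius l
φ2=120.0°: virtual centre (-0.0829, 0.1437, -0.0966), radius l
φ3=240.0°: virtual centre (-0.1183, -0.2049, 0.0259), radius l
eliminate P² terms by subtracting sphere 1 from 2 and 3
linear system: -0.6097x+0.2873y = -0.0157−-0.0785z; -0.6804x+-0.4098y = 0.0041−0.1665z
det = 0.4453;  x = 0.0118+0.0352z,  y = -0.0296+0.3478z
sphere 1 gives Az²+Bz+C=0 with A=1.1222, B=0.0793, C=-0.0813;  B²−4AC=0.3711;  roots -0.3068, 0.2361;  negative root z = -0.3068
x = 0.0010, y = -0.1363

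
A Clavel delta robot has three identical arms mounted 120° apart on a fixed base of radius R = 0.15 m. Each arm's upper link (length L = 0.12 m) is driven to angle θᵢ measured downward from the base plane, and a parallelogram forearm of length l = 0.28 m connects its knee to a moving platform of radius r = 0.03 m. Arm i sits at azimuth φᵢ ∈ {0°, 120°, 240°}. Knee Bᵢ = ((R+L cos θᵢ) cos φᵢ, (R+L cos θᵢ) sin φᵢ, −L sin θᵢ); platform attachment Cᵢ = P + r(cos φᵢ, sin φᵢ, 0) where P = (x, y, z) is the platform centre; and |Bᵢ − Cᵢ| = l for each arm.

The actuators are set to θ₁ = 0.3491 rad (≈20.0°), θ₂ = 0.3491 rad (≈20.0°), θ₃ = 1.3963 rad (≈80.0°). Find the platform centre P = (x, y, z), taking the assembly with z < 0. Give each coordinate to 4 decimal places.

arm 1 at φ=0.0°: e+L cos θ1 = 0.2328;  centre 1 = (0.2328, 0.0000, -0.0410)
φ2=120.0°: virtual centre (-0.1164, 0.2016, -0.0410), radius l
centre 3 = (0.1408·cos240.0°, 0.1408·sin240.0°, -0.1182) = (-0.0704, -0.1220, -0.1182)
subtract pairs → two planes through P
[-0.6983 0.4032 0.0000]·P = 0.0000;  [-0.6064 -0.2439 -0.1543]·P = -0.0221
Cramer: x(z) = 0.0214-0.1499z;  y(z) = 0.0371-0.2597z
sphere 1 gives Az²+Bz+C=0 with A=1.0899, B=0.1262, C=-0.0307;  B²−4AC=0.1497;  roots -0.2354, 0.1196;  negative root z = -0.2354
x = 0.0567, y = 0.0983

(0.0567, 0.0983, -0.2354)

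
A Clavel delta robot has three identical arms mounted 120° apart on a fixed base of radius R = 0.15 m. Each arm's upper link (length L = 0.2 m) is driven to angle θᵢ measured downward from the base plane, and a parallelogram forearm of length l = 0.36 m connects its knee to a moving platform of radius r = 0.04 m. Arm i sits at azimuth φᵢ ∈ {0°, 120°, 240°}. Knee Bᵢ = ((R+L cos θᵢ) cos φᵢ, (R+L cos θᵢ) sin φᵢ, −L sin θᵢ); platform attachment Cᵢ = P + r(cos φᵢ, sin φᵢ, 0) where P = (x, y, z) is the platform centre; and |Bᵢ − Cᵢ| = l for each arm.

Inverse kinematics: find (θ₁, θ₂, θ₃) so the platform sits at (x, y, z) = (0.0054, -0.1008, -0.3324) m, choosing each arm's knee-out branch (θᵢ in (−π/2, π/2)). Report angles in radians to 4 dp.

θ₁ = 0.6109, θ₂ = 0.9596, θ₃ = 0.2616

arm 1 (φ=0.0°): x'=0.0054, y'=-0.1008
  A cos θ + B sin θ = C:  0.1046·cos θ + -0.3324·sin θ = -0.1050
  θ1 = atan2(B,A) + arccos(C/0.3485) = 0.6109
φ2=120.0° → target in arm frame (-0.0900, 0.0457)
  A=0.2000, B=-0.3324, C=(l²−L²−A²−y'²−z²)/(2L)=-0.1574
  γ=atan2(-0.3324,0.2000)=-1.0291;  ψ=arccos(-0.4059)=1.9887;  θ2=γ+ψ≈0.9596
rotate P by −φ3: (0.0846, 0.0551, -0.3324)
  e−x'=0.0254;  (l²−L²−(e−x')²−y'²−z²)/2L = -0.0614
  γ=atan2(-0.3324,0.0254)=-1.4945;  ψ=arccos(-0.1842)=1.7561;  θ3=γ+ψ≈0.2616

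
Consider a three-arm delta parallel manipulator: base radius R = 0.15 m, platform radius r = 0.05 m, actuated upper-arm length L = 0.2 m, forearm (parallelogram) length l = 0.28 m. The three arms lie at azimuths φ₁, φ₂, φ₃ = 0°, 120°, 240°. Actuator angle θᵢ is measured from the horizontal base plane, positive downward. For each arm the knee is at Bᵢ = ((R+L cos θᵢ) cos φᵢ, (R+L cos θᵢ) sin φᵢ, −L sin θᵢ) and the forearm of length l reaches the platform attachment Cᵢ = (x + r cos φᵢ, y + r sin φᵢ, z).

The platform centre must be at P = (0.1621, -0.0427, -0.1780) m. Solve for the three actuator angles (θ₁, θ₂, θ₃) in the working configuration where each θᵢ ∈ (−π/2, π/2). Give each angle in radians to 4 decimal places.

arm 1 (φ=0.0°): x'=0.1621, y'=-0.0427
  e−x'=-0.0621;  (l²−L²−(e−x')²−y'²−z²)/2L = 0.0026
  √(A²+B²)=0.1885;  θ1 = -1.9065+1.5571 ≈ -0.3494
arm 2 (φ=120.0°): x'=-0.1180, y'=-0.1190
  e−x'=0.2180;  (l²−L²−(e−x')²−y'²−z²)/2L = -0.1375
  θ2 = atan2(B,A) + arccos(C/0.2815) = 1.3964
rotate P by −φ3: (-0.0441, 0.1617, -0.1780)
  A=0.1441, B=-0.1780, C=(l²−L²−A²−y'²−z²)/(2L)=-0.1005
  √(A²+B²)=0.2290;  θ3 = -0.8904+2.0251 ≈ 1.1347

θ₁ = -0.3494, θ₂ = 1.3964, θ₃ = 1.1347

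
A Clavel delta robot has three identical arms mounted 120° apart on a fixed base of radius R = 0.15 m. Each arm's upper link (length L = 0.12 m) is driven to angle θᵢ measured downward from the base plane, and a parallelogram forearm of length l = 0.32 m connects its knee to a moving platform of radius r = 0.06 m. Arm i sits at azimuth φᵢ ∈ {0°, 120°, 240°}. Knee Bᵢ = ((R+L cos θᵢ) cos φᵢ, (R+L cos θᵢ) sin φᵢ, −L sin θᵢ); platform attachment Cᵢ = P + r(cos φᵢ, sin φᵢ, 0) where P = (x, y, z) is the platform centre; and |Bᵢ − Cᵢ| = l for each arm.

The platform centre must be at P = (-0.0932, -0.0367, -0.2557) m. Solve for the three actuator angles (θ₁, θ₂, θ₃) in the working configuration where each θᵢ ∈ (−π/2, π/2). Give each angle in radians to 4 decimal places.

arm 1 (φ=0.0°): x'=-0.0932, y'=-0.0367
  e−x'=0.1832;  (l²−L²−(e−x')²−y'²−z²)/2L = -0.0512
  γ=atan2(-0.2557,0.1832)=-0.9491;  ψ=arccos(-0.1628)=1.7343;  θ1=γ+ψ≈0.7852
φ2=120.0° → target in arm frame (0.0148, 0.0991)
  e−x'=0.0752;  (l²−L²−(e−x')²−y'²−z²)/2L = 0.0298
  √(A²+B²)=0.2665;  θ2 = -1.2848+1.4588 ≈ 0.1739
rotate P by −φ3: (0.0784, -0.0624, -0.2557)
  A cos θ + B sin θ = C:  0.0116·cos θ + -0.2557·sin θ = 0.0775
  θ3 = atan2(B,A) + arccos(C/0.2560) = -0.2621

θ₁ = 0.7852, θ₂ = 0.1739, θ₃ = -0.2621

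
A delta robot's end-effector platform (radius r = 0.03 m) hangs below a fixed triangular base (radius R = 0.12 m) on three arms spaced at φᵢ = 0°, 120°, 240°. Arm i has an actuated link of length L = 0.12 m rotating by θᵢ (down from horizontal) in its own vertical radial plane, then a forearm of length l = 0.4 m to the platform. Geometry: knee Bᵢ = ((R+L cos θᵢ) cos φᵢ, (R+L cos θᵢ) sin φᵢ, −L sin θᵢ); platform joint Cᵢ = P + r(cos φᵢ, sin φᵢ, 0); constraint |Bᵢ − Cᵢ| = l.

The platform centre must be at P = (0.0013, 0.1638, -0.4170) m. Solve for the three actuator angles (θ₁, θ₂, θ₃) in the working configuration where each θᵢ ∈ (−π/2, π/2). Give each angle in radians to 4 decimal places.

θ₁ = 0.8727, θ₂ = 0.2621, θ₃ = 1.3963

φ1=0.0° → target in arm frame (0.0013, 0.1638)
  A cos θ + B sin θ = C:  0.0887·cos θ + -0.4170·sin θ = -0.2624
  θ1 = atan2(B,A) + arccos(C/0.4263) = 0.8727
φ2=120.0° → target in arm frame (0.1412, -0.0830)
  A=-0.0512, B=-0.4170, C=(l²−L²−A²−y'²−z²)/(2L)=-0.1575
  θ2 = atan2(B,A) + arccos(C/0.4201) = 0.2621
φ3=240.0° → target in arm frame (-0.1425, -0.0808)
  A cos θ + B sin θ = C:  0.2325·cos θ + -0.4170·sin θ = -0.3703
  √(A²+B²)=0.4774;  θ3 = -1.0622+2.4585 ≈ 1.3963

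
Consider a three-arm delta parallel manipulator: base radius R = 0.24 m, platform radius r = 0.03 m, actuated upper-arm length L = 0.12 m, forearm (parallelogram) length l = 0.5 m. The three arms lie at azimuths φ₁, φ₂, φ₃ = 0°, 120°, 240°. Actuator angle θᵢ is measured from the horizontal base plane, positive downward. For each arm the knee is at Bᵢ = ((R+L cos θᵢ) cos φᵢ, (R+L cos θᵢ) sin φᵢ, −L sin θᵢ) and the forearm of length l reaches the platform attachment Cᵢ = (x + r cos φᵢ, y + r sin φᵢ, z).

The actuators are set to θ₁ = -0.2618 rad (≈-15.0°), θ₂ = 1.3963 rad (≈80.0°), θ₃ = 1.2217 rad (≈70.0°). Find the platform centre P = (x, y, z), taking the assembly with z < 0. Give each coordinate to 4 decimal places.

O1 = (0.3259·cos0.0°, 0.3259·sin0.0°, 0.0311) = (0.3259, 0.0000, 0.0311)
arm 2 at φ=120.0°: e+L cos θ2 = 0.2308;  O2 = (-0.1154, 0.1999, -0.1182)
arm 3 at φ=240.0°: e+L cos θ3 = 0.2510;  O3 = (-0.1255, -0.2174, -0.1128)
|O₂|²−|O₁|² = -0.0399;  |O₃|²−|O₁|² = -0.0314
[-0.8827 0.3998 -0.2985]·P = -0.0399;  [-0.9029 -0.4348 -0.2876]·P = -0.0314
det = 0.7448;  x = 0.0402+-0.3287z,  y = -0.0111+0.0209z
into |P−O₁|² = l²: 1.1085z² + 0.1252z + -0.1673 = 0;  Δ = 0.7574;  z = -0.4490 or 0.3361 → z<0 root = -0.4490
x = 0.1878, y = -0.0205

(0.1878, -0.0205, -0.4490)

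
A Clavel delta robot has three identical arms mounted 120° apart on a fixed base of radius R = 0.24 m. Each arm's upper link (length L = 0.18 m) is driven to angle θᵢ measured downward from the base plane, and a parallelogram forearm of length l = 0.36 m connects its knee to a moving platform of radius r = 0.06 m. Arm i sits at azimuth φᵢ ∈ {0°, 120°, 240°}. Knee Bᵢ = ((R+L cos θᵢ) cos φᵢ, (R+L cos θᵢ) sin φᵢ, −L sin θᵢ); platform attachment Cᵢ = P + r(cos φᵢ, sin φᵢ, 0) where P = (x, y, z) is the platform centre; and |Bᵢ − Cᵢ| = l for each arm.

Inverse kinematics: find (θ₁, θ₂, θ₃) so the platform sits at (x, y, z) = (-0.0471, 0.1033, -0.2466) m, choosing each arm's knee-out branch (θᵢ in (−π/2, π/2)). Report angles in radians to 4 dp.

θ₁ = 0.9602, θ₂ = -0.0875, θ₃ = 1.0473

φ1=0.0° → target in arm frame (-0.0471, 0.1033)
  A=0.2271, B=-0.2466, C=(l²−L²−A²−y'²−z²)/(2L)=-0.0718
  γ=atan2(-0.2466,0.2271)=-0.8265;  ψ=arccos(-0.2142)=1.7867;  θ1=γ+ψ≈0.9602
rotate P by −φ2: (0.1130, -0.0109, -0.2466)
  A cos θ + B sin θ = C:  0.0670·cos θ + -0.2466·sin θ = 0.0883
  γ=atan2(-0.2466,0.0670)=-1.3055;  ψ=arccos(0.3455)=1.2180;  θ2=γ+ψ≈-0.0875
rotate P by −φ3: (-0.0659, -0.0924, -0.2466)
  e−x'=0.2459;  (l²−L²−(e−x')²−y'²−z²)/2L = -0.0906
  √(A²+B²)=0.3483;  θ3 = -0.7868+1.8341 ≈ 1.0473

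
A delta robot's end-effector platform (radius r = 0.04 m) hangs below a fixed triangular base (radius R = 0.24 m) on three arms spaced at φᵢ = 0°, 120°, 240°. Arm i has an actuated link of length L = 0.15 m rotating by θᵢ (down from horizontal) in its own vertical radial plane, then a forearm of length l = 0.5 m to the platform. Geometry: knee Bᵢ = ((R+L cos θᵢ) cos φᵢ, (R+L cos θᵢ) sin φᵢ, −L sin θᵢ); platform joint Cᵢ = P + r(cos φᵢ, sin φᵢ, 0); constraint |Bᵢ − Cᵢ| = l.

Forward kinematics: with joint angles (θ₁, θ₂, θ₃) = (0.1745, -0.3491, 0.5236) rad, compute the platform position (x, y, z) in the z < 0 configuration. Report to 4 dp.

(-0.0047, 0.0843, -0.3706)

centre 1 = (0.3477·cos0.0°, 0.3477·sin0.0°, -0.0260) = (0.3477, 0.0000, -0.0260)
arm 2 at φ=120.0°: e+L cos θ2 = 0.3410;  centre 2 = (-0.1705, 0.2953, 0.0513)
φ3=240.0°: virtual centre (-0.1650, -0.2857, -0.0750), radius l
subtract pairs → two planes through P
[-1.0364 0.5905 0.1547]·P = -0.0027;  [-1.0253 -0.5714 -0.0979]·P = -0.0071
Cramer: x(z) = 0.0048+0.0255z;  y(z) = 0.0038-0.2172z
sphere 1 gives Az²+Bz+C=0 with A=1.0478, B=0.0329, C=-0.1317;  B²−4AC=0.5531;  roots -0.3706, 0.3392;  negative root z = -0.3706
x = -0.0047, y = 0.0843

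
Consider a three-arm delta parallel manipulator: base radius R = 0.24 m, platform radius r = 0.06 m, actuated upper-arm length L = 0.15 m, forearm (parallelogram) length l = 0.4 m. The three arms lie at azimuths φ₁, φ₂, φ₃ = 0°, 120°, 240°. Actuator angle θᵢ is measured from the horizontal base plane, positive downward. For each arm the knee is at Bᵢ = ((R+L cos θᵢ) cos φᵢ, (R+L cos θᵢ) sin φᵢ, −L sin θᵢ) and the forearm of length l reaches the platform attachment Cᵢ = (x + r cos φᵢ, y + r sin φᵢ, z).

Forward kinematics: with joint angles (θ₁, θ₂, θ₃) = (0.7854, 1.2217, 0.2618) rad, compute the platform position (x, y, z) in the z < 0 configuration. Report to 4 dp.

(0.0002, -0.1119, -0.3626)

arm 1 at φ=0.0°: (R−r)+L cos θ1 = 0.2861;  O1 = (0.2861, 0.0000, -0.1061)
O2 = (0.2313·cos120.0°, 0.2313·sin120.0°, -0.1410) = (-0.1157, 0.2003, -0.1410)
arm 3 at φ=240.0°: (R−r)+L cos θ3 = 0.3249;  O3 = (-0.1624, -0.2814, -0.0388)
eliminate P² terms by subtracting sphere 1 from 2 and 3
plane₁₂: -0.8034x+0.4006y+-0.0698z = -0.0197
det = 0.8115;  x = 0.0068+0.0180z,  y = -0.0356+0.2103z
quadratic in z: (1.0445)z²+(0.1871)z+(-0.0695)=0, √Δ=0.5703 → z ∈ {-0.3626, 0.1835}; z = -0.3626 (taking z<0)
x = 0.0002, y = -0.1119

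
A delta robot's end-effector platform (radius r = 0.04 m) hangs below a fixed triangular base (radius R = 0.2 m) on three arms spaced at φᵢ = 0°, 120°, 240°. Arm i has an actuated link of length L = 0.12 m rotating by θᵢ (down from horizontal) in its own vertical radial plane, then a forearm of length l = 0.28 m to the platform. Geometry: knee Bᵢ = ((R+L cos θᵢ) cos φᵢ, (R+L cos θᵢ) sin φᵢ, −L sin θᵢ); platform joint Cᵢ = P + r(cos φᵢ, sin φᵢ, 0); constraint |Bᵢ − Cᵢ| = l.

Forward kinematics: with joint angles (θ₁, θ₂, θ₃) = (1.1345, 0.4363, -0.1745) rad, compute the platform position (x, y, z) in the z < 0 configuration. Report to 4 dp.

(-0.0665, -0.0237, -0.1403)

arm 1 at φ=0.0°: e+L cos θ1 = 0.2107;  S1 = (0.2107, 0.0000, -0.1088)
S2 = (0.2688·cos120.0°, 0.2688·sin120.0°, -0.0507) = (-0.1344, 0.2328, -0.0507)
S3 = (0.2782·cos240.0°, 0.2782·sin240.0°, 0.0208) = (-0.1391, -0.2409, 0.0208)
subtract pairs → two planes through P
linear system: -0.6902x+0.4655y = 0.0186−0.1161z; -0.6996x+-0.4818y = 0.0216−0.2592z
Cramer: x(z) = -0.0289+0.2683z;  y(z) = -0.0029+0.1484z
quadratic in z: (1.0940)z²+(0.0881)z+(-0.0092)=0, √Δ=0.2188 → z ∈ {-0.1403, 0.0597}; z = -0.1403 (taking z<0)
x = -0.0665, y = -0.0237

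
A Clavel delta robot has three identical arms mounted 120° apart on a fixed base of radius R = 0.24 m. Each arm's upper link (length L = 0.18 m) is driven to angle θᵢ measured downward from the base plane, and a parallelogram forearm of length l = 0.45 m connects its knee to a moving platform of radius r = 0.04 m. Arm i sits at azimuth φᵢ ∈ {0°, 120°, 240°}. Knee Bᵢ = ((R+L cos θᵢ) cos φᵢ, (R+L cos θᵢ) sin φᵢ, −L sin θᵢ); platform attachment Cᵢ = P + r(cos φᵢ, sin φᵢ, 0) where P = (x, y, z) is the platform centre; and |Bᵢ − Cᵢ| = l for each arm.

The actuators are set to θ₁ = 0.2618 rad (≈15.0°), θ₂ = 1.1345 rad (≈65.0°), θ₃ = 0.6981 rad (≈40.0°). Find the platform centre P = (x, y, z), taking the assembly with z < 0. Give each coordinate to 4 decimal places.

(0.0984, -0.0644, -0.3966)

φ1=0.0°: virtual centre (0.3739, 0.0000, -0.0466), radius l
O2 = (0.2761·cos120.0°, 0.2761·sin120.0°, -0.1631) = (-0.1380, 0.2391, -0.1631)
φ3=240.0°: virtual centre (-0.1689, -0.2926, -0.1157), radius l
|O₂|²−|O₁|² = -0.0391;  |O₃|²−|O₁|² = -0.0144
[-1.0238 0.4782 -0.2331]·P = -0.0391;  [-1.0856 -0.5852 -0.1382]·P = -0.0144
det = 1.1183;  x = 0.0266+-0.1811z,  y = -0.0248+0.0998z
quadratic in z: (1.0427)z²+(0.2140)z+(-0.0791)=0, √Δ=0.6131 → z ∈ {-0.3966, 0.1914}; z = -0.3966 (taking z<0)
x = 0.0984, y = -0.0644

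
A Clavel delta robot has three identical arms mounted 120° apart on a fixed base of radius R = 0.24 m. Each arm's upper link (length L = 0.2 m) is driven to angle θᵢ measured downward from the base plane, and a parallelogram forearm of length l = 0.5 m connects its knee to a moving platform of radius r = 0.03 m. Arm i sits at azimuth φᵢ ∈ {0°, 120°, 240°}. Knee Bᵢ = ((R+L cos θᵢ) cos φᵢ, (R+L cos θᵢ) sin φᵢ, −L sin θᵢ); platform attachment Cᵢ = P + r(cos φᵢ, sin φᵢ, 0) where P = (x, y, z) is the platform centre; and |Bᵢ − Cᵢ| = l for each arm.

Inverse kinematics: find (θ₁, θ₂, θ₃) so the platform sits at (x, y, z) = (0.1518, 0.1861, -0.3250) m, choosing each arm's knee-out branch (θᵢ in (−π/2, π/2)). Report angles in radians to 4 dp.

rotate P by −φ1: (0.1518, 0.1861, -0.3250)
  A cos θ + B sin θ = C:  0.0582·cos θ + -0.3250·sin θ = 0.1659
  θ1 = atan2(B,A) + arccos(C/0.3302) = -0.3492
φ2=120.0° → target in arm frame (0.0853, -0.2245)
  A=0.1247, B=-0.3250, C=(l²−L²−A²−y'²−z²)/(2L)=0.0960
  θ2 = atan2(B,A) + arccos(C/0.3481) = 0.0870
arm 3 (φ=240.0°): x'=-0.2371, y'=0.0384
  e−x'=0.4471;  (l²−L²−(e−x')²−y'²−z²)/2L = -0.2424
  √(A²+B²)=0.5527;  θ3 = -0.6286+2.0248 ≈ 1.3963

θ₁ = -0.3492, θ₂ = 0.0870, θ₃ = 1.3963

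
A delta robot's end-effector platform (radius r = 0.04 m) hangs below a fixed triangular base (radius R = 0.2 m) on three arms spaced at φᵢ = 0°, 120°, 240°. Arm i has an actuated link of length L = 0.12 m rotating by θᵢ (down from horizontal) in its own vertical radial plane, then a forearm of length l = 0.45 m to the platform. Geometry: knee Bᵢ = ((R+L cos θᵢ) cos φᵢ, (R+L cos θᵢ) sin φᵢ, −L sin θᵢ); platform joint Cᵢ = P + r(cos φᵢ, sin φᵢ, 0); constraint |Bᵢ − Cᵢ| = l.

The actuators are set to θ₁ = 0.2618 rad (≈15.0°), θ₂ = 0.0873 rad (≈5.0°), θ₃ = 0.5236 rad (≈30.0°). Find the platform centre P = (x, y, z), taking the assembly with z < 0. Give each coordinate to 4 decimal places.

(0.0063, 0.0463, -0.3884)

arm 1 at φ=0.0°: e+L cos θ1 = 0.2759;  centre 1 = (0.2759, 0.0000, -0.0311)
arm 2 at φ=120.0°: e+L cos θ2 = 0.2795;  centre 2 = (-0.1398, 0.2421, -0.0105)
centre 3 = (0.2639·cos240.0°, 0.2639·sin240.0°, -0.0600) = (-0.1320, -0.2286, -0.0600)
|centre ₂|²−|centre ₁|² = 0.0012;  |centre ₃|²−|centre ₁|² = -0.0038
[-0.8314 0.4842 0.0412]·P = 0.0012;  [-0.8157 -0.4571 -0.0579]·P = -0.0038
det = 0.7750;  x = 0.0017+-0.0119z,  y = 0.0053+-0.1054z
into |P−centre ₁|² = l²: 1.0113z² + 0.0675z + -0.1263 = 0;  Δ = 0.5155;  z = -0.3884 or 0.3216 → z<0 root = -0.3884
x = 0.0063, y = 0.0463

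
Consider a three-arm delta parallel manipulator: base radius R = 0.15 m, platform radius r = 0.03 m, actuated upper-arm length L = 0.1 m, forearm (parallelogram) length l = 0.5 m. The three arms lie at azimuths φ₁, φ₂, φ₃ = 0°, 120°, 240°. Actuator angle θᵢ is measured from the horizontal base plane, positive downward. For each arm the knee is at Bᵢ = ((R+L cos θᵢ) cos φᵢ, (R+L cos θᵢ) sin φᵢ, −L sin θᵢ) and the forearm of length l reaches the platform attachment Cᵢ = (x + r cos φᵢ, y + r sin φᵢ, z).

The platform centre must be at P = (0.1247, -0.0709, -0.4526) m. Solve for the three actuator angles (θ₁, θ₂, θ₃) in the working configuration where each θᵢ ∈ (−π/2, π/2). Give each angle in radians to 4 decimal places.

θ₁ = -0.3494, θ₂ = 0.7853, θ₃ = 0.2617

φ1=0.0° → target in arm frame (0.1247, -0.0709)
  A cos θ + B sin θ = C:  -0.0047·cos θ + -0.4526·sin θ = 0.1505
  √(A²+B²)=0.4526;  θ1 = -1.5812+1.2318 ≈ -0.3494
rotate P by −φ2: (-0.1238, -0.0725, -0.4526)
  e−x'=0.2438;  (l²−L²−(e−x')²−y'²−z²)/2L = -0.1476
  θ2 = atan2(B,A) + arccos(C/0.5141) = 0.7853
rotate P by −φ3: (-0.0009, 0.1434, -0.4526)
  A=0.1209, B=-0.4526, C=(l²−L²−A²−y'²−z²)/(2L)=-0.0003
  √(A²+B²)=0.4685;  θ3 = -1.3097+1.5713 ≈ 0.2617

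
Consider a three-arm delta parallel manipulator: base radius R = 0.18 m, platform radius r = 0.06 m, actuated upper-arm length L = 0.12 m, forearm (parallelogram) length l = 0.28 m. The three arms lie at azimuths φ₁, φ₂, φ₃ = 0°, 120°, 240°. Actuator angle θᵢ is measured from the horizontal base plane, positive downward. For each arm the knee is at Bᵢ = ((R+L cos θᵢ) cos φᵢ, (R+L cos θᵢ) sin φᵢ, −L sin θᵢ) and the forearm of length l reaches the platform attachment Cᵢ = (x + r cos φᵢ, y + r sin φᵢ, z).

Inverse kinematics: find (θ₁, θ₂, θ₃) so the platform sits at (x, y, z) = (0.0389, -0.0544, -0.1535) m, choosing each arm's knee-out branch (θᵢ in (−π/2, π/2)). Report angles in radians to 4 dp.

arm 1 (φ=0.0°): x'=0.0389, y'=-0.0544
  A=0.0811, B=-0.1535, C=(l²−L²−A²−y'²−z²)/(2L)=0.1288
  θ1 = atan2(B,A) + arccos(C/0.1736) = -0.3495
arm 2 (φ=120.0°): x'=-0.0666, y'=-0.0065
  e−x'=0.1866;  (l²−L²−(e−x')²−y'²−z²)/2L = 0.0233
  θ2 = atan2(B,A) + arccos(C/0.2416) = 0.7858
φ3=240.0° → target in arm frame (0.0277, 0.0609)
  A=0.0923, B=-0.1535, C=(l²−L²−A²−y'²−z²)/(2L)=0.1175
  γ=atan2(-0.1535,0.0923)=-1.0292;  ψ=arccos(0.6560)=0.8552;  θ3=γ+ψ≈-0.1740

θ₁ = -0.3495, θ₂ = 0.7858, θ₃ = -0.1740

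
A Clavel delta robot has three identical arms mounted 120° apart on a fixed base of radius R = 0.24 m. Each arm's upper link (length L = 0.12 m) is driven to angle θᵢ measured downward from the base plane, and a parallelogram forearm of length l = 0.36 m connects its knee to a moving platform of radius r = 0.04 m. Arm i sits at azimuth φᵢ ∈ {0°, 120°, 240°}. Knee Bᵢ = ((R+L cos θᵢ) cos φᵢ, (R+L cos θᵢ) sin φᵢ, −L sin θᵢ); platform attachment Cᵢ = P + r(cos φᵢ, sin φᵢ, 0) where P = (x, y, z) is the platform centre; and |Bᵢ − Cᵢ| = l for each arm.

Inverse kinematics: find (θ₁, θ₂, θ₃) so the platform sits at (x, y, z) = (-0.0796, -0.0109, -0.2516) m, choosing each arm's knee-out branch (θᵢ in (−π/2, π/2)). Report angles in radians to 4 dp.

θ₁ = 1.1348, θ₂ = 0.3493, θ₃ = 0.1747

arm 1 (φ=0.0°): x'=-0.0796, y'=-0.0109
  A cos θ + B sin θ = C:  0.2796·cos θ + -0.2516·sin θ = -0.1100
  γ=atan2(-0.2516,0.2796)=-0.7327;  ψ=arccos(-0.2924)=1.8676;  θ1=γ+ψ≈1.1348
φ2=120.0° → target in arm frame (0.0304, 0.0744)
  A=0.1696, B=-0.2516, C=(l²−L²−A²−y'²−z²)/(2L)=0.0733
  θ2 = atan2(B,A) + arccos(C/0.3034) = 0.3493
φ3=240.0° → target in arm frame (0.0492, -0.0635)
  A cos θ + B sin θ = C:  0.1508·cos θ + -0.2516·sin θ = 0.1047
  γ=atan2(-0.2516,0.1508)=-1.0310;  ψ=arccos(0.3571)=1.2056;  θ3=γ+ψ≈0.1747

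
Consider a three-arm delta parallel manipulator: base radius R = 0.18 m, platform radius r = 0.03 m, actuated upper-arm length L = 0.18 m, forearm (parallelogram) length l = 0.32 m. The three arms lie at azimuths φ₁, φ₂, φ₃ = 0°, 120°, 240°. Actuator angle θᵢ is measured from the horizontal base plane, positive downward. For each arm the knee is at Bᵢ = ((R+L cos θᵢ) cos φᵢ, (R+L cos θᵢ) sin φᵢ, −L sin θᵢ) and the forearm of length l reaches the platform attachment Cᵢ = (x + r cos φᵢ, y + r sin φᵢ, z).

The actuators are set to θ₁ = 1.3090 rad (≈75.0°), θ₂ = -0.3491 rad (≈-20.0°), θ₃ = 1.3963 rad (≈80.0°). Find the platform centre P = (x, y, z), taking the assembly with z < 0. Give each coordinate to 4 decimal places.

S1 = (0.1966·cos0.0°, 0.1966·sin0.0°, -0.1739) = (0.1966, 0.0000, -0.1739)
arm 2 at φ=120.0°: e+L cos θ2 = 0.3191;  S2 = (-0.1596, 0.2764, 0.0616)
S3 = (0.1813·cos240.0°, 0.1813·sin240.0°, -0.1773) = (-0.0906, -0.1570, -0.1773)
|S₂|²−|S₁|² = 0.0368;  |S₃|²−|S₁|² = -0.0046
linear system: -0.7123x+0.5528y = 0.0368−0.4709z; -0.5744x+-0.3139y = -0.0046−-0.0068z
det = 0.5411;  x = -0.0166+0.2662z,  y = 0.0451+-0.5088z
quadratic in z: (1.3297)z²+(0.1883)z+(-0.0247)=0, √Δ=0.4083 → z ∈ {-0.2243, 0.0827}; z = -0.2243 (taking z<0)
x = -0.0764, y = 0.1592

(-0.0764, 0.1592, -0.2243)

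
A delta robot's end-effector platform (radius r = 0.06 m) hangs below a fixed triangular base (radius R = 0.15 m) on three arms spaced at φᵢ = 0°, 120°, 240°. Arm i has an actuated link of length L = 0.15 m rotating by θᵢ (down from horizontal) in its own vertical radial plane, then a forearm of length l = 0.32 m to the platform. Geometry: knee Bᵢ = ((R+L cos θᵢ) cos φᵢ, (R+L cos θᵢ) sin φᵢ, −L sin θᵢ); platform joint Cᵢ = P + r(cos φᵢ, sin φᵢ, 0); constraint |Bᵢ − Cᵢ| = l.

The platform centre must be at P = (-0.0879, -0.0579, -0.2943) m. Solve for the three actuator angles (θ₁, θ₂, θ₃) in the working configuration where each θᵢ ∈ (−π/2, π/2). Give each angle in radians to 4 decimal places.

φ1=0.0° → target in arm frame (-0.0879, -0.0579)
  A cos θ + B sin θ = C:  0.1779·cos θ + -0.2943·sin θ = -0.1390
  γ=atan2(-0.2943,0.1779)=-1.0271;  ψ=arccos(-0.4043)=1.9870;  θ1=γ+ψ≈0.9600
arm 2 (φ=120.0°): x'=-0.0062, y'=0.1051
  A=0.0962, B=-0.2943, C=(l²−L²−A²−y'²−z²)/(2L)=-0.0900
  γ=atan2(-0.2943,0.0962)=-1.2549;  ψ=arccos(-0.2907)=1.8658;  θ2=γ+ψ≈0.6109
φ3=240.0° → target in arm frame (0.0941, -0.0472)
  A=-0.0041, B=-0.2943, C=(l²−L²−A²−y'²−z²)/(2L)=-0.0298
  γ=atan2(-0.2943,-0.0041)=-1.5847;  ψ=arccos(-0.1014)=1.6724;  θ3=γ+ψ≈0.0877

θ₁ = 0.9600, θ₂ = 0.6109, θ₃ = 0.0877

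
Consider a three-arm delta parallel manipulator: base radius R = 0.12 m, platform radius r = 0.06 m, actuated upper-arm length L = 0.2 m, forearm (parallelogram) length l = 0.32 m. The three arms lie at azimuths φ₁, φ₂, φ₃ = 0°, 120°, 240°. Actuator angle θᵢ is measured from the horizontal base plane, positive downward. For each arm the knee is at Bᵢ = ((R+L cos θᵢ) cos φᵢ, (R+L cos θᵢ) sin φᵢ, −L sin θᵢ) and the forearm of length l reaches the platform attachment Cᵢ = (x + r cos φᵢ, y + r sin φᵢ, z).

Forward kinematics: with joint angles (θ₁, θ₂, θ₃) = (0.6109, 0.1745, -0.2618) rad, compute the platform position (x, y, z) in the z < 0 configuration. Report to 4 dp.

(-0.0790, -0.0409, -0.2096)

φ1=0.0°: virtual centre (0.2238, 0.0000, -0.1147), radius l
φ2=120.0°: virtual centre (-0.1285, 0.2225, -0.0347), radius l
S3 = (0.2532·cos240.0°, 0.2532·sin240.0°, 0.0518) = (-0.1266, -0.2193, 0.0518)
subtract pairs → two planes through P
[-0.7046 0.4451 0.1600]·P = 0.0040;  [-0.7008 -0.4385 0.3330]·P = 0.0035
det = 0.6209;  x = -0.0053+0.3517z,  y = 0.0005+0.1973z
quadratic in z: (1.1626)z²+(0.0685)z+(-0.0367)=0, √Δ=0.4189 → z ∈ {-0.2096, 0.1507}; z = -0.2096 (taking z<0)
x = -0.0790, y = -0.0409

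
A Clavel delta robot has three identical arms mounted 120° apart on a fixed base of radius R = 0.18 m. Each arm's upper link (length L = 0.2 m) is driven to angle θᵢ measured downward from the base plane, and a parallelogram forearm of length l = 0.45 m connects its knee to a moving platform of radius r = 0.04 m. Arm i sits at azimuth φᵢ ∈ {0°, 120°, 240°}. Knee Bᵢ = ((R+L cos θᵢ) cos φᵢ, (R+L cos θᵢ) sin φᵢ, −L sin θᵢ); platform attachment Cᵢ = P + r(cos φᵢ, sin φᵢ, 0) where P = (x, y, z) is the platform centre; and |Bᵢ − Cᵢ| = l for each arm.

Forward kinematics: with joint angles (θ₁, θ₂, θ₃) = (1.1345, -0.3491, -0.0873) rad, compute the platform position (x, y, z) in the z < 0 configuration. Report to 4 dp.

(-0.2096, 0.0255, -0.2971)

centre 1 = (0.2245·cos0.0°, 0.2245·sin0.0°, -0.1813) = (0.2245, 0.0000, -0.1813)
centre 2 = (0.3279·cos120.0°, 0.3279·sin120.0°, 0.0684) = (-0.1640, 0.2840, 0.0684)
φ3=240.0°: virtual centre (-0.1696, -0.2938, 0.0174), radius l
subtract pairs → two planes through P
plane₁₂: -0.7770x+0.5680y+0.4994z = 0.0290
det = 0.9043;  x = -0.0390+0.5741z,  y = -0.0024+-0.0938z
sphere 1 gives Az²+Bz+C=0 with A=1.3384, B=0.0604, C=-0.1002;  B²−4AC=0.5401;  roots -0.2971, 0.2520;  negative root z = -0.2971
x = -0.2096, y = 0.0255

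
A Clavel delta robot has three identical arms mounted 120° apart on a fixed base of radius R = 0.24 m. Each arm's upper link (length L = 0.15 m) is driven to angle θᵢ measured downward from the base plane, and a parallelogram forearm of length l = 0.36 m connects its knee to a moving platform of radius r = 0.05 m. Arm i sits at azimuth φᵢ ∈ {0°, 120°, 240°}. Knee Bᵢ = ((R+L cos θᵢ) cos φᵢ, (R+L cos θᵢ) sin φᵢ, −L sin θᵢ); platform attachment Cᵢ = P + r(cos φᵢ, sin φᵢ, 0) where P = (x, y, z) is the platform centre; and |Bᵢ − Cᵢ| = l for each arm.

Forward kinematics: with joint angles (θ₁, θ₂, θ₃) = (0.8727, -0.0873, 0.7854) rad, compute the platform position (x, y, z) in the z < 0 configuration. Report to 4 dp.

(-0.0468, 0.0640, -0.2352)

φ1=0.0°: virtual centre (0.2864, 0.0000, -0.1149), radius l
arm 2 at φ=120.0°: ρ2 = 0.3394;  S2 = (-0.1697, 0.2940, 0.0131)
S3 = (0.2961·cos240.0°, 0.2961·sin240.0°, -0.1061) = (-0.1480, -0.2564, -0.1061)
|S₂|²−|S₁|² = 0.0201;  |S₃|²−|S₁|² = 0.0037
[-0.9123 0.5879 0.2560]·P = 0.0201;  [-0.8689 -0.5128 0.0177]·P = 0.0037
Cramer: x(z) = -0.0128+0.1448z;  y(z) = 0.0145-0.2108z
quadratic in z: (1.0654)z²+(0.1371)z+(-0.0267)=0, √Δ=0.3640 → z ∈ {-0.2352, 0.1065}; z = -0.2352 (taking z<0)
x = -0.0468, y = 0.0640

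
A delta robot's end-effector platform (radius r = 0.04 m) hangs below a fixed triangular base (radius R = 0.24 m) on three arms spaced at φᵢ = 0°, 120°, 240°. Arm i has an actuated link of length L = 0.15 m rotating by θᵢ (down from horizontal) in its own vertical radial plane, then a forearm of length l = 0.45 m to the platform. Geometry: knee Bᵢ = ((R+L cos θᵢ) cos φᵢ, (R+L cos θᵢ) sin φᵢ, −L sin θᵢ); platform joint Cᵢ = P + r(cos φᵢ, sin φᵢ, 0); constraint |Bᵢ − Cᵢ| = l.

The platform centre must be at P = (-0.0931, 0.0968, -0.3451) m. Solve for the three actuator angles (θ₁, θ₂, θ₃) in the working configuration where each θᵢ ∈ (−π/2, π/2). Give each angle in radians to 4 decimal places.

θ₁ = 0.9599, θ₂ = -0.3489, θ₃ = 0.6983

φ1=0.0° → target in arm frame (-0.0931, 0.0968)
  e−x'=0.2931;  (l²−L²−(e−x')²−y'²−z²)/2L = -0.1146
  θ1 = atan2(B,A) + arccos(C/0.4528) = 0.9599
φ2=120.0° → target in arm frame (0.1304, 0.0322)
  A=0.0696, B=-0.3451, C=(l²−L²−A²−y'²−z²)/(2L)=0.1834
  θ2 = atan2(B,A) + arccos(C/0.3521) = -0.3489
φ3=240.0° → target in arm frame (-0.0373, -0.1290)
  A=0.2373, B=-0.3451, C=(l²−L²−A²−y'²−z²)/(2L)=-0.0401
  θ3 = atan2(B,A) + arccos(C/0.4188) = 0.6983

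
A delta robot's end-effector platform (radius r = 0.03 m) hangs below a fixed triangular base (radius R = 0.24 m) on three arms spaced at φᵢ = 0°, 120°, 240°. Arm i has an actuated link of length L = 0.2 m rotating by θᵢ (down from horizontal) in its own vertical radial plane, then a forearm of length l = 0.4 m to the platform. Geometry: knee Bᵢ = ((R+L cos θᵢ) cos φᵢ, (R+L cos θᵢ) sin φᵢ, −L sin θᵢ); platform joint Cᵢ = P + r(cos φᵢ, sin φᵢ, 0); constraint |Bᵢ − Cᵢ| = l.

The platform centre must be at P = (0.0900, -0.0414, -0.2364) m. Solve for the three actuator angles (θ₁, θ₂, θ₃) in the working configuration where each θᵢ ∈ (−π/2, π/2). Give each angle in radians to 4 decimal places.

rotate P by −φ1: (0.0900, -0.0414, -0.2364)
  e−x'=0.1200;  (l²−L²−(e−x')²−y'²−z²)/2L = 0.1200
  √(A²+B²)=0.2651;  θ1 = -1.1011+1.1011 ≈ 0.0000
rotate P by −φ2: (-0.0809, -0.0572, -0.2364)
  A cos θ + B sin θ = C:  0.2909·cos θ + -0.2364·sin θ = -0.0594
  √(A²+B²)=0.3748;  θ2 = -0.6825+1.7299 ≈ 1.0474
φ3=240.0° → target in arm frame (-0.0091, 0.0986)
  e−x'=0.2191;  (l²−L²−(e−x')²−y'²−z²)/2L = 0.0159
  γ=atan2(-0.2364,0.2191)=-0.8233;  ψ=arccos(0.0493)=1.5215;  θ3=γ+ψ≈0.6982

θ₁ = 0.0000, θ₂ = 1.0474, θ₃ = 0.6982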